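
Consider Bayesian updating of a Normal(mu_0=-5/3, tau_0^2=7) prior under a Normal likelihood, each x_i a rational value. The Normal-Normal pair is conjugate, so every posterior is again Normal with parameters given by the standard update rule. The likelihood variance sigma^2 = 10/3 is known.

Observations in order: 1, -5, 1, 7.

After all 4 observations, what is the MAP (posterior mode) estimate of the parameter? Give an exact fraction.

101/141

obs 1: x=1 → posterior Normal(13/93, 70/31)
obs 2: x=-5 → posterior Normal(-151/78, 35/26)
obs 3: x=1 → posterior Normal(-239/219, 70/73)
obs 4: x=7 → posterior Normal(101/141, 35/47)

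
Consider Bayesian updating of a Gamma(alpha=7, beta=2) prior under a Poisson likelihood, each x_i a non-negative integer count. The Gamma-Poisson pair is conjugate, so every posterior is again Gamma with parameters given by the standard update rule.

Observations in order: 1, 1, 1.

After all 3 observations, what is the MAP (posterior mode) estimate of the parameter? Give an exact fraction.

obs 1: x=1 → posterior Gamma(8, 3)
obs 2: x=1 → posterior Gamma(9, 4)
obs 3: x=1 → posterior Gamma(10, 5)

9/5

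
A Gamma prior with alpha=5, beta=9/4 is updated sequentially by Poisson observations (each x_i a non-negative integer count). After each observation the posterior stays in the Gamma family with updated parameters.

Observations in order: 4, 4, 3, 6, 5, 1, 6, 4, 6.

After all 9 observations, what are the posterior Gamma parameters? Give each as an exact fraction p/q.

alpha=44, beta=45/4

obs 1: x=4 → posterior Gamma(9, 13/4)
obs 2: x=4 → posterior Gamma(13, 17/4)
obs 3: x=3 → posterior Gamma(16, 21/4)
obs 4: x=6 → posterior Gamma(22, 25/4)
obs 5: x=5 → posterior Gamma(27, 29/4)
obs 6: x=1 → posterior Gamma(28, 33/4)
obs 7: x=6 → posterior Gamma(34, 37/4)
obs 8: x=4 → posterior Gamma(38, 41/4)
obs 9: x=6 → posterior Gamma(44, 45/4)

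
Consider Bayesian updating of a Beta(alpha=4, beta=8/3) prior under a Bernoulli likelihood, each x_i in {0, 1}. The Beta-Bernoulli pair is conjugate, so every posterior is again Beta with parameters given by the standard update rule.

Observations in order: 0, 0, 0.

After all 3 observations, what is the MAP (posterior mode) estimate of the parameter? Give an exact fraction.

obs 1: x=0 → posterior Beta(4, 11/3)
obs 2: x=0 → posterior Beta(4, 14/3)
obs 3: x=0 → posterior Beta(4, 17/3)

9/23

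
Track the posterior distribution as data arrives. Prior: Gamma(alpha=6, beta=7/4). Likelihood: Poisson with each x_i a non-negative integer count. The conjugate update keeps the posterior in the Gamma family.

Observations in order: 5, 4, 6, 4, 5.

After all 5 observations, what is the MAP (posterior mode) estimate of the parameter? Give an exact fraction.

obs 1: x=5 → posterior Gamma(11, 11/4)
obs 2: x=4 → posterior Gamma(15, 15/4)
obs 3: x=6 → posterior Gamma(21, 19/4)
obs 4: x=4 → posterior Gamma(25, 23/4)
obs 5: x=5 → posterior Gamma(30, 27/4)

116/27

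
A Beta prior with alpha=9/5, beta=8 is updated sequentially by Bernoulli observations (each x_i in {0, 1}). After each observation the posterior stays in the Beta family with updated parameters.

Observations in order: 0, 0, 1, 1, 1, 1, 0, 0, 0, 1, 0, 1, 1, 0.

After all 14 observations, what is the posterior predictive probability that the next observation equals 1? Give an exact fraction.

44/119

obs 1: x=0 → posterior Beta(9/5, 9)
obs 2: x=0 → posterior Beta(9/5, 10)
obs 3: x=1 → posterior Beta(14/5, 10)
obs 4: x=1 → posterior Beta(19/5, 10)
obs 5: x=1 → posterior Beta(24/5, 10)
obs 6: x=1 → posterior Beta(29/5, 10)
obs 7: x=0 → posterior Beta(29/5, 11)
obs 8: x=0 → posterior Beta(29/5, 12)
obs 9: x=0 → posterior Beta(29/5, 13)
obs 10: x=1 → posterior Beta(34/5, 13)
obs 11: x=0 → posterior Beta(34/5, 14)
obs 12: x=1 → posterior Beta(39/5, 14)
obs 13: x=1 → posterior Beta(44/5, 14)
obs 14: x=0 → posterior Beta(44/5, 15)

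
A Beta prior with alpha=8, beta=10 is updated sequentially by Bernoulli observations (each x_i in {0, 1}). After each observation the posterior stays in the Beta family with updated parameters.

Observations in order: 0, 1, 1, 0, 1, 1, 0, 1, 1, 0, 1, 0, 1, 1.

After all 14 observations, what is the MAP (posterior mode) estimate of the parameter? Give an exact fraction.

8/15

obs 1: x=0 → posterior Beta(8, 11)
obs 2: x=1 → posterior Beta(9, 11)
obs 3: x=1 → posterior Beta(10, 11)
obs 4: x=0 → posterior Beta(10, 12)
obs 5: x=1 → posterior Beta(11, 12)
obs 6: x=1 → posterior Beta(12, 12)
obs 7: x=0 → posterior Beta(12, 13)
obs 8: x=1 → posterior Beta(13, 13)
obs 9: x=1 → posterior Beta(14, 13)
obs 10: x=0 → posterior Beta(14, 14)
obs 11: x=1 → posterior Beta(15, 14)
obs 12: x=0 → posterior Beta(15, 15)
obs 13: x=1 → posterior Beta(16, 15)
obs 14: x=1 → posterior Beta(17, 15)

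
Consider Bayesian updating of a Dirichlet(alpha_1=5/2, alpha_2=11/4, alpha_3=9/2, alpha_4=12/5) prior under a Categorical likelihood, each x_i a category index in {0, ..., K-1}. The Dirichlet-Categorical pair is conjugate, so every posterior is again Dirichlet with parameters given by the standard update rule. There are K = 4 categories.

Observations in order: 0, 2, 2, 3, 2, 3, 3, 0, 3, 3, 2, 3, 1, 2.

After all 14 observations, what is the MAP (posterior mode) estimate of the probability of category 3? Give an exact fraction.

148/443

obs 1: x=0 → posterior Dirichlet(7/2, 11/4, 9/2, 12/5)
obs 2: x=2 → posterior Dirichlet(7/2, 11/4, 11/2, 12/5)
obs 3: x=2 → posterior Dirichlet(7/2, 11/4, 13/2, 12/5)
obs 4: x=3 → posterior Dirichlet(7/2, 11/4, 13/2, 17/5)
obs 5: x=2 → posterior Dirichlet(7/2, 11/4, 15/2, 17/5)
obs 6: x=3 → posterior Dirichlet(7/2, 11/4, 15/2, 22/5)
obs 7: x=3 → posterior Dirichlet(7/2, 11/4, 15/2, 27/5)
obs 8: x=0 → posterior Dirichlet(9/2, 11/4, 15/2, 27/5)
obs 9: x=3 → posterior Dirichlet(9/2, 11/4, 15/2, 32/5)
obs 10: x=3 → posterior Dirichlet(9/2, 11/4, 15/2, 37/5)
obs 11: x=2 → posterior Dirichlet(9/2, 11/4, 17/2, 37/5)
obs 12: x=3 → posterior Dirichlet(9/2, 11/4, 17/2, 42/5)
obs 13: x=1 → posterior Dirichlet(9/2, 15/4, 17/2, 42/5)
obs 14: x=2 → posterior Dirichlet(9/2, 15/4, 19/2, 42/5)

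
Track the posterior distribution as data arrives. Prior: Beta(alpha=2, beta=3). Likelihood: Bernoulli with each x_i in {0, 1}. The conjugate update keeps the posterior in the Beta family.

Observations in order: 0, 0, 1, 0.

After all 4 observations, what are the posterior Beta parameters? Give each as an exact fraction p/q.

alpha=3, beta=6

obs 1: x=0 → posterior Beta(2, 4)
obs 2: x=0 → posterior Beta(2, 5)
obs 3: x=1 → posterior Beta(3, 5)
obs 4: x=0 → posterior Beta(3, 6)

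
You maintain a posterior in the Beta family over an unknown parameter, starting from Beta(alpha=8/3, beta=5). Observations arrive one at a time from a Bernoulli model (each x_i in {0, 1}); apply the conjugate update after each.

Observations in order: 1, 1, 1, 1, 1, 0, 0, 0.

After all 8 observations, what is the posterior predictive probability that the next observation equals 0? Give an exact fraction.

24/47

obs 1: x=1 → posterior Beta(11/3, 5)
obs 2: x=1 → posterior Beta(14/3, 5)
obs 3: x=1 → posterior Beta(17/3, 5)
obs 4: x=1 → posterior Beta(20/3, 5)
obs 5: x=1 → posterior Beta(23/3, 5)
obs 6: x=0 → posterior Beta(23/3, 6)
obs 7: x=0 → posterior Beta(23/3, 7)
obs 8: x=0 → posterior Beta(23/3, 8)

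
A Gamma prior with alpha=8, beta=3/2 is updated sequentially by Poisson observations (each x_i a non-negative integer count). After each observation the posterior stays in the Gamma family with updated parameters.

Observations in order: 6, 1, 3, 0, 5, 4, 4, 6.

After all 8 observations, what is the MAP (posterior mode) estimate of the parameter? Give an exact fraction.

obs 1: x=6 → posterior Gamma(14, 5/2)
obs 2: x=1 → posterior Gamma(15, 7/2)
obs 3: x=3 → posterior Gamma(18, 9/2)
obs 4: x=0 → posterior Gamma(18, 11/2)
obs 5: x=5 → posterior Gamma(23, 13/2)
obs 6: x=4 → posterior Gamma(27, 15/2)
obs 7: x=4 → posterior Gamma(31, 17/2)
obs 8: x=6 → posterior Gamma(37, 19/2)

72/19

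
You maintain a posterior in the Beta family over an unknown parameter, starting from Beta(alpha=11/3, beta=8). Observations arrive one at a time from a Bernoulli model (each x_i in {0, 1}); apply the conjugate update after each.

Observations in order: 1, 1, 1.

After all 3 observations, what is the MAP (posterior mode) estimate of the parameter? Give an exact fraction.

17/38

obs 1: x=1 → posterior Beta(14/3, 8)
obs 2: x=1 → posterior Beta(17/3, 8)
obs 3: x=1 → posterior Beta(20/3, 8)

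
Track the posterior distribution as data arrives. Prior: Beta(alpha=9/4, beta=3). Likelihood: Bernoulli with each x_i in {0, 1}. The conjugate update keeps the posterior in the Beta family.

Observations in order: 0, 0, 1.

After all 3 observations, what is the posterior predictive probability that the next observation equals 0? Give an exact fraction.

obs 1: x=0 → posterior Beta(9/4, 4)
obs 2: x=0 → posterior Beta(9/4, 5)
obs 3: x=1 → posterior Beta(13/4, 5)

20/33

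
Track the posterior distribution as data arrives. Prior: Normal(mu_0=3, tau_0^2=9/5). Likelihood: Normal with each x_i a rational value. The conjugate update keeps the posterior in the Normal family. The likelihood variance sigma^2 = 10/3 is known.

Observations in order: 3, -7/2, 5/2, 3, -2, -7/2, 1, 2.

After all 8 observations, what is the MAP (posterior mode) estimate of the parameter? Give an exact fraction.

435/532

obs 1: x=3 → posterior Normal(3, 90/77)
obs 2: x=-7/2 → posterior Normal(21/16, 45/52)
obs 3: x=5/2 → posterior Normal(204/131, 90/131)
obs 4: x=3 → posterior Normal(285/158, 45/79)
obs 5: x=-2 → posterior Normal(231/185, 18/37)
obs 6: x=-7/2 → posterior Normal(273/424, 45/106)
obs 7: x=1 → posterior Normal(327/478, 90/239)
obs 8: x=2 → posterior Normal(435/532, 45/133)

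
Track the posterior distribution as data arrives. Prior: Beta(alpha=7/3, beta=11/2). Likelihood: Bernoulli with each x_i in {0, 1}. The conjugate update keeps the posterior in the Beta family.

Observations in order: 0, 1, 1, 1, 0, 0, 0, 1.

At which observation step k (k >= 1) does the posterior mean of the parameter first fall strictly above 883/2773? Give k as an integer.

k = 2

obs 1: x=0 → posterior Beta(7/3, 13/2)
obs 2: x=1 → posterior Beta(10/3, 13/2)
obs 3: x=1 → posterior Beta(13/3, 13/2)
obs 4: x=1 → posterior Beta(16/3, 13/2)
obs 5: x=0 → posterior Beta(16/3, 15/2)
obs 6: x=0 → posterior Beta(16/3, 17/2)
obs 7: x=0 → posterior Beta(16/3, 19/2)
obs 8: x=1 → posterior Beta(19/3, 19/2)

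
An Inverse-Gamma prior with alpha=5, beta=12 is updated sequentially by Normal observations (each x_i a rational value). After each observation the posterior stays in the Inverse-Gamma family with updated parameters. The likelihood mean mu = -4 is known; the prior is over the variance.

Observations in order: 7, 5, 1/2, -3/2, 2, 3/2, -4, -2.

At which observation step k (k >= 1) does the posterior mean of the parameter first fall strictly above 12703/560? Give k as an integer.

k = 6

obs 1: x=7 → posterior Inverse-Gamma(11/2, 145/2)
obs 2: x=5 → posterior Inverse-Gamma(6, 113)
obs 3: x=1/2 → posterior Inverse-Gamma(13/2, 985/8)
obs 4: x=-3/2 → posterior Inverse-Gamma(7, 505/4)
obs 5: x=2 → posterior Inverse-Gamma(15/2, 577/4)
obs 6: x=3/2 → posterior Inverse-Gamma(8, 1275/8)
obs 7: x=-4 → posterior Inverse-Gamma(17/2, 1275/8)
obs 8: x=-2 → posterior Inverse-Gamma(9, 1291/8)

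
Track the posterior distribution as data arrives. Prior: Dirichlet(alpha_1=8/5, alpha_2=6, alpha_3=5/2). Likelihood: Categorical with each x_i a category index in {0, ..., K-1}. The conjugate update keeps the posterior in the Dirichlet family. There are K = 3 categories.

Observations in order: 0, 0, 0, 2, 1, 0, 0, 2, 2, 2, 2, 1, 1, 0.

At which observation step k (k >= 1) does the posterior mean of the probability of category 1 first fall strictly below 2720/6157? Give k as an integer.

k = 4

obs 1: x=0 → posterior Dirichlet(13/5, 6, 5/2)
obs 2: x=0 → posterior Dirichlet(18/5, 6, 5/2)
obs 3: x=0 → posterior Dirichlet(23/5, 6, 5/2)
obs 4: x=2 → posterior Dirichlet(23/5, 6, 7/2)
obs 5: x=1 → posterior Dirichlet(23/5, 7, 7/2)
obs 6: x=0 → posterior Dirichlet(28/5, 7, 7/2)
obs 7: x=0 → posterior Dirichlet(33/5, 7, 7/2)
obs 8: x=2 → posterior Dirichlet(33/5, 7, 9/2)
obs 9: x=2 → posterior Dirichlet(33/5, 7, 11/2)
obs 10: x=2 → posterior Dirichlet(33/5, 7, 13/2)
obs 11: x=2 → posterior Dirichlet(33/5, 7, 15/2)
obs 12: x=1 → posterior Dirichlet(33/5, 8, 15/2)
obs 13: x=1 → posterior Dirichlet(33/5, 9, 15/2)
obs 14: x=0 → posterior Dirichlet(38/5, 9, 15/2)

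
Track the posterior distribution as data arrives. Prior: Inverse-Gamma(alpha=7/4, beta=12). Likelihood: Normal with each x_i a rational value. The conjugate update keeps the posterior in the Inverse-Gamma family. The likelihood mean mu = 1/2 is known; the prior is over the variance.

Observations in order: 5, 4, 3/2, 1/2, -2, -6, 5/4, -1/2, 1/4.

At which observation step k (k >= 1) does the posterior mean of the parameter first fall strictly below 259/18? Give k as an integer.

k = 3

obs 1: x=5 → posterior Inverse-Gamma(9/4, 177/8)
obs 2: x=4 → posterior Inverse-Gamma(11/4, 113/4)
obs 3: x=3/2 → posterior Inverse-Gamma(13/4, 115/4)
obs 4: x=1/2 → posterior Inverse-Gamma(15/4, 115/4)
obs 5: x=-2 → posterior Inverse-Gamma(17/4, 255/8)
obs 6: x=-6 → posterior Inverse-Gamma(19/4, 53)
obs 7: x=5/4 → posterior Inverse-Gamma(21/4, 1705/32)
obs 8: x=-1/2 → posterior Inverse-Gamma(23/4, 1721/32)
obs 9: x=1/4 → posterior Inverse-Gamma(25/4, 861/16)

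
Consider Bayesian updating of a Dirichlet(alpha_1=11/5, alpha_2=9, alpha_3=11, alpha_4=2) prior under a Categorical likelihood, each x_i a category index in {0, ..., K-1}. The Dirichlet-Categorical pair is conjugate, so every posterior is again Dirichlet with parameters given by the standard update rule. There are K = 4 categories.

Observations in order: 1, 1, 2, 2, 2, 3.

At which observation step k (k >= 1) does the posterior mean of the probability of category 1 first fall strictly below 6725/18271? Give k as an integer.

k = 6

obs 1: x=1 → posterior Dirichlet(11/5, 10, 11, 2)
obs 2: x=1 → posterior Dirichlet(11/5, 11, 11, 2)
obs 3: x=2 → posterior Dirichlet(11/5, 11, 12, 2)
obs 4: x=2 → posterior Dirichlet(11/5, 11, 13, 2)
obs 5: x=2 → posterior Dirichlet(11/5, 11, 14, 2)
obs 6: x=3 → posterior Dirichlet(11/5, 11, 14, 3)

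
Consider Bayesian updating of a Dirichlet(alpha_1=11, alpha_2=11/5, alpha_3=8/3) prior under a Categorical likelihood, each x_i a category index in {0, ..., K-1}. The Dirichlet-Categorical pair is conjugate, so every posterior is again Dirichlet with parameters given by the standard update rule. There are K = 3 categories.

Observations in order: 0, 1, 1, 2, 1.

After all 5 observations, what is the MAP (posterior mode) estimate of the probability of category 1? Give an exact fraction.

63/268

obs 1: x=0 → posterior Dirichlet(12, 11/5, 8/3)
obs 2: x=1 → posterior Dirichlet(12, 16/5, 8/3)
obs 3: x=1 → posterior Dirichlet(12, 21/5, 8/3)
obs 4: x=2 → posterior Dirichlet(12, 21/5, 11/3)
obs 5: x=1 → posterior Dirichlet(12, 26/5, 11/3)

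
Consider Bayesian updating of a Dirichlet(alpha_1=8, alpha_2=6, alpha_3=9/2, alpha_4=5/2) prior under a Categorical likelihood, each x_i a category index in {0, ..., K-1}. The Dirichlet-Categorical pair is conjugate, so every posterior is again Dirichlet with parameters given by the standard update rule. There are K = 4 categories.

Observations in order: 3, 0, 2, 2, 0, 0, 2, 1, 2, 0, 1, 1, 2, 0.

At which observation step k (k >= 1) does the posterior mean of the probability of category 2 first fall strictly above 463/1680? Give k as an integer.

k = 9

obs 1: x=3 → posterior Dirichlet(8, 6, 9/2, 7/2)
obs 2: x=0 → posterior Dirichlet(9, 6, 9/2, 7/2)
obs 3: x=2 → posterior Dirichlet(9, 6, 11/2, 7/2)
obs 4: x=2 → posterior Dirichlet(9, 6, 13/2, 7/2)
obs 5: x=0 → posterior Dirichlet(10, 6, 13/2, 7/2)
obs 6: x=0 → posterior Dirichlet(11, 6, 13/2, 7/2)
obs 7: x=2 → posterior Dirichlet(11, 6, 15/2, 7/2)
obs 8: x=1 → posterior Dirichlet(11, 7, 15/2, 7/2)
obs 9: x=2 → posterior Dirichlet(11, 7, 17/2, 7/2)
obs 10: x=0 → posterior Dirichlet(12, 7, 17/2, 7/2)
obs 11: x=1 → posterior Dirichlet(12, 8, 17/2, 7/2)
obs 12: x=1 → posterior Dirichlet(12, 9, 17/2, 7/2)
obs 13: x=2 → posterior Dirichlet(12, 9, 19/2, 7/2)
obs 14: x=0 → posterior Dirichlet(13, 9, 19/2, 7/2)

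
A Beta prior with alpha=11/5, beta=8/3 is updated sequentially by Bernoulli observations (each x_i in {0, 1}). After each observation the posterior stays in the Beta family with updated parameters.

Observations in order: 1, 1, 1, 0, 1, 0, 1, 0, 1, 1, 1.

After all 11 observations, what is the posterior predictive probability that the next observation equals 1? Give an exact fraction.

obs 1: x=1 → posterior Beta(16/5, 8/3)
obs 2: x=1 → posterior Beta(21/5, 8/3)
obs 3: x=1 → posterior Beta(26/5, 8/3)
obs 4: x=0 → posterior Beta(26/5, 11/3)
obs 5: x=1 → posterior Beta(31/5, 11/3)
obs 6: x=0 → posterior Beta(31/5, 14/3)
obs 7: x=1 → posterior Beta(36/5, 14/3)
obs 8: x=0 → posterior Beta(36/5, 17/3)
obs 9: x=1 → posterior Beta(41/5, 17/3)
obs 10: x=1 → posterior Beta(46/5, 17/3)
obs 11: x=1 → posterior Beta(51/5, 17/3)

9/14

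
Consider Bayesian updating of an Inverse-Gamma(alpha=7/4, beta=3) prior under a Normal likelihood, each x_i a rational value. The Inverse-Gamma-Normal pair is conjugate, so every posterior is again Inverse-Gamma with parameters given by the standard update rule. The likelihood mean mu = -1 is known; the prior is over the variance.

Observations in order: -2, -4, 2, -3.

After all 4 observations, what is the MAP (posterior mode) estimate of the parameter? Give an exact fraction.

58/19

obs 1: x=-2 → posterior Inverse-Gamma(9/4, 7/2)
obs 2: x=-4 → posterior Inverse-Gamma(11/4, 8)
obs 3: x=2 → posterior Inverse-Gamma(13/4, 25/2)
obs 4: x=-3 → posterior Inverse-Gamma(15/4, 29/2)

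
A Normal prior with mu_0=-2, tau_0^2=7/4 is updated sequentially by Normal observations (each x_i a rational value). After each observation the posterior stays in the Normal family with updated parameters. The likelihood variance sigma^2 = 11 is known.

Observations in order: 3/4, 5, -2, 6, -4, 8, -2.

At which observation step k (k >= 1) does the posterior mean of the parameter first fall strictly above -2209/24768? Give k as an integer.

obs 1: x=3/4 → posterior Normal(-331/204, 77/51)
obs 2: x=5 → posterior Normal(-191/232, 77/58)
obs 3: x=-2 → posterior Normal(-19/20, 77/65)
obs 4: x=6 → posterior Normal(-79/288, 77/72)
obs 5: x=-4 → posterior Normal(-191/316, 77/79)
obs 6: x=8 → posterior Normal(33/344, 77/86)
obs 7: x=-2 → posterior Normal(-23/372, 77/93)

k = 6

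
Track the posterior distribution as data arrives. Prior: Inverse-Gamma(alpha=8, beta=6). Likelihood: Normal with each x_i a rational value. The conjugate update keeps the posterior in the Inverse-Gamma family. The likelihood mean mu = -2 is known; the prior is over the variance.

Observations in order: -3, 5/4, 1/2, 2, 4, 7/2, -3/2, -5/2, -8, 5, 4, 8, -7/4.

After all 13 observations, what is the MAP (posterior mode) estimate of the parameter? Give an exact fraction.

obs 1: x=-3 → posterior Inverse-Gamma(17/2, 13/2)
obs 2: x=5/4 → posterior Inverse-Gamma(9, 377/32)
obs 3: x=1/2 → posterior Inverse-Gamma(19/2, 477/32)
obs 4: x=2 → posterior Inverse-Gamma(10, 733/32)
obs 5: x=4 → posterior Inverse-Gamma(21/2, 1309/32)
obs 6: x=7/2 → posterior Inverse-Gamma(11, 1793/32)
obs 7: x=-3/2 → posterior Inverse-Gamma(23/2, 1797/32)
obs 8: x=-5/2 → posterior Inverse-Gamma(12, 1801/32)
obs 9: x=-8 → posterior Inverse-Gamma(25/2, 2377/32)
obs 10: x=5 → posterior Inverse-Gamma(13, 3161/32)
obs 11: x=4 → posterior Inverse-Gamma(27/2, 3737/32)
obs 12: x=8 → posterior Inverse-Gamma(14, 5337/32)
obs 13: x=-7/4 → posterior Inverse-Gamma(29/2, 2669/16)

2669/248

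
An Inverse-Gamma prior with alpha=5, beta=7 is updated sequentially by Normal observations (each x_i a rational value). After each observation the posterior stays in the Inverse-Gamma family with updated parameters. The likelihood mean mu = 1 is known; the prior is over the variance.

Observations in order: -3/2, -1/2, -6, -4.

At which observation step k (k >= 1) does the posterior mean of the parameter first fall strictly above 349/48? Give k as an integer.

obs 1: x=-3/2 → posterior Inverse-Gamma(11/2, 81/8)
obs 2: x=-1/2 → posterior Inverse-Gamma(6, 45/4)
obs 3: x=-6 → posterior Inverse-Gamma(13/2, 143/4)
obs 4: x=-4 → posterior Inverse-Gamma(7, 193/4)

k = 4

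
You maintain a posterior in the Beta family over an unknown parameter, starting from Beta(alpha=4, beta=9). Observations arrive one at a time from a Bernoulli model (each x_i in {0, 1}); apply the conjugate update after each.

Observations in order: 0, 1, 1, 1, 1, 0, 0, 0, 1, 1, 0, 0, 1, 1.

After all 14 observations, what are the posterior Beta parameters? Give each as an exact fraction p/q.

obs 1: x=0 → posterior Beta(4, 10)
obs 2: x=1 → posterior Beta(5, 10)
obs 3: x=1 → posterior Beta(6, 10)
obs 4: x=1 → posterior Beta(7, 10)
obs 5: x=1 → posterior Beta(8, 10)
obs 6: x=0 → posterior Beta(8, 11)
obs 7: x=0 → posterior Beta(8, 12)
obs 8: x=0 → posterior Beta(8, 13)
obs 9: x=1 → posterior Beta(9, 13)
obs 10: x=1 → posterior Beta(10, 13)
obs 11: x=0 → posterior Beta(10, 14)
obs 12: x=0 → posterior Beta(10, 15)
obs 13: x=1 → posterior Beta(11, 15)
obs 14: x=1 → posterior Beta(12, 15)

alpha=12, beta=15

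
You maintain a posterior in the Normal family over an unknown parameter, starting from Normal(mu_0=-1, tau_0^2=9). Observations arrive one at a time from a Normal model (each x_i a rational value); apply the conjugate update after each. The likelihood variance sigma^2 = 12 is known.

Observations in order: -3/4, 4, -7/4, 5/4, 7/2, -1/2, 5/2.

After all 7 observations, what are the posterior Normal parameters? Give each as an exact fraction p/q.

mu_0=83/100, tau_0^2=36/25

obs 1: x=-3/4 → posterior Normal(-25/28, 36/7)
obs 2: x=4 → posterior Normal(23/40, 18/5)
obs 3: x=-7/4 → posterior Normal(1/26, 36/13)
obs 4: x=5/4 → posterior Normal(17/64, 9/4)
obs 5: x=7/2 → posterior Normal(59/76, 36/19)
obs 6: x=-1/2 → posterior Normal(53/88, 18/11)
obs 7: x=5/2 → posterior Normal(83/100, 36/25)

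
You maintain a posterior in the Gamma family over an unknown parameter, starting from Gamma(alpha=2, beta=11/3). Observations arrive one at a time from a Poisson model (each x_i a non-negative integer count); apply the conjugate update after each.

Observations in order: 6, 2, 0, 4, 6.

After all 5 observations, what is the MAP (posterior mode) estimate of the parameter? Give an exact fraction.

57/26

obs 1: x=6 → posterior Gamma(8, 14/3)
obs 2: x=2 → posterior Gamma(10, 17/3)
obs 3: x=0 → posterior Gamma(10, 20/3)
obs 4: x=4 → posterior Gamma(14, 23/3)
obs 5: x=6 → posterior Gamma(20, 26/3)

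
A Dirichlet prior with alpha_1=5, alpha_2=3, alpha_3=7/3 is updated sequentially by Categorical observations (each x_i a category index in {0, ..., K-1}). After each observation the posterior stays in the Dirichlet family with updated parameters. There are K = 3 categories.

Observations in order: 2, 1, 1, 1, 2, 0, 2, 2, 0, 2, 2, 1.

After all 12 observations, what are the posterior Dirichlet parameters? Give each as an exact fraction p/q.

alpha_1=7, alpha_2=7, alpha_3=25/3

obs 1: x=2 → posterior Dirichlet(5, 3, 10/3)
obs 2: x=1 → posterior Dirichlet(5, 4, 10/3)
obs 3: x=1 → posterior Dirichlet(5, 5, 10/3)
obs 4: x=1 → posterior Dirichlet(5, 6, 10/3)
obs 5: x=2 → posterior Dirichlet(5, 6, 13/3)
obs 6: x=0 → posterior Dirichlet(6, 6, 13/3)
obs 7: x=2 → posterior Dirichlet(6, 6, 16/3)
obs 8: x=2 → posterior Dirichlet(6, 6, 19/3)
obs 9: x=0 → posterior Dirichlet(7, 6, 19/3)
obs 10: x=2 → posterior Dirichlet(7, 6, 22/3)
obs 11: x=2 → posterior Dirichlet(7, 6, 25/3)
obs 12: x=1 → posterior Dirichlet(7, 7, 25/3)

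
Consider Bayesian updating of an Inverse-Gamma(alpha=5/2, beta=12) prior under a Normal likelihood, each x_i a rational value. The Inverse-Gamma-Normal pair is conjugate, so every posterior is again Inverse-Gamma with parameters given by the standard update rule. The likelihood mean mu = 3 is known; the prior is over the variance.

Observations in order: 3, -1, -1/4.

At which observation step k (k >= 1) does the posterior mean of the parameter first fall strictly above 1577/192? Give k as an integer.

obs 1: x=3 → posterior Inverse-Gamma(3, 12)
obs 2: x=-1 → posterior Inverse-Gamma(7/2, 20)
obs 3: x=-1/4 → posterior Inverse-Gamma(4, 809/32)

k = 3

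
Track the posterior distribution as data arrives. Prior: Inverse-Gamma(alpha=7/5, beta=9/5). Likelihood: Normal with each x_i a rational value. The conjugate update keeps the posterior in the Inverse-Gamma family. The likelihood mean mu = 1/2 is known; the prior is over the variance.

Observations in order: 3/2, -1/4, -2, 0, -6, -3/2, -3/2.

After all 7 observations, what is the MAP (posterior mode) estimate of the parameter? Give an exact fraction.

4953/944

obs 1: x=3/2 → posterior Inverse-Gamma(19/10, 23/10)
obs 2: x=-1/4 → posterior Inverse-Gamma(12/5, 413/160)
obs 3: x=-2 → posterior Inverse-Gamma(29/10, 913/160)
obs 4: x=0 → posterior Inverse-Gamma(17/5, 933/160)
obs 5: x=-6 → posterior Inverse-Gamma(39/10, 4313/160)
obs 6: x=-3/2 → posterior Inverse-Gamma(22/5, 4633/160)
obs 7: x=-3/2 → posterior Inverse-Gamma(49/10, 4953/160)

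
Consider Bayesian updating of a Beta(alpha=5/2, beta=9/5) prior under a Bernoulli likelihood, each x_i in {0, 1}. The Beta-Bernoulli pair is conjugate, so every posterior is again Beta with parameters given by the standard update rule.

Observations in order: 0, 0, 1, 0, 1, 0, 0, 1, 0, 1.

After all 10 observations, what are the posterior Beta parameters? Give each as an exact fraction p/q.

alpha=13/2, beta=39/5

obs 1: x=0 → posterior Beta(5/2, 14/5)
obs 2: x=0 → posterior Beta(5/2, 19/5)
obs 3: x=1 → posterior Beta(7/2, 19/5)
obs 4: x=0 → posterior Beta(7/2, 24/5)
obs 5: x=1 → posterior Beta(9/2, 24/5)
obs 6: x=0 → posterior Beta(9/2, 29/5)
obs 7: x=0 → posterior Beta(9/2, 34/5)
obs 8: x=1 → posterior Beta(11/2, 34/5)
obs 9: x=0 → posterior Beta(11/2, 39/5)
obs 10: x=1 → posterior Beta(13/2, 39/5)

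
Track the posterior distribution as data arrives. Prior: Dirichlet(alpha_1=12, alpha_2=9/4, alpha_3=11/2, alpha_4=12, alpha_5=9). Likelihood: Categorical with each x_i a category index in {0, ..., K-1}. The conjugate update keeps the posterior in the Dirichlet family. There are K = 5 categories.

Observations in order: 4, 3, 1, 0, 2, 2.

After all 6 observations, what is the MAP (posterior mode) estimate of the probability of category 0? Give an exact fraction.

48/167

obs 1: x=4 → posterior Dirichlet(12, 9/4, 11/2, 12, 10)
obs 2: x=3 → posterior Dirichlet(12, 9/4, 11/2, 13, 10)
obs 3: x=1 → posterior Dirichlet(12, 13/4, 11/2, 13, 10)
obs 4: x=0 → posterior Dirichlet(13, 13/4, 11/2, 13, 10)
obs 5: x=2 → posterior Dirichlet(13, 13/4, 13/2, 13, 10)
obs 6: x=2 → posterior Dirichlet(13, 13/4, 15/2, 13, 10)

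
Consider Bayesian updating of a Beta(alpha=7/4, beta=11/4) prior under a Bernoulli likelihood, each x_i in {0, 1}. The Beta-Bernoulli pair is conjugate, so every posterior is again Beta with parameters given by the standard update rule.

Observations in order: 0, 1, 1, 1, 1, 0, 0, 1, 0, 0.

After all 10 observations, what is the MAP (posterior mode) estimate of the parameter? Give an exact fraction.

obs 1: x=0 → posterior Beta(7/4, 15/4)
obs 2: x=1 → posterior Beta(11/4, 15/4)
obs 3: x=1 → posterior Beta(15/4, 15/4)
obs 4: x=1 → posterior Beta(19/4, 15/4)
obs 5: x=1 → posterior Beta(23/4, 15/4)
obs 6: x=0 → posterior Beta(23/4, 19/4)
obs 7: x=0 → posterior Beta(23/4, 23/4)
obs 8: x=1 → posterior Beta(27/4, 23/4)
obs 9: x=0 → posterior Beta(27/4, 27/4)
obs 10: x=0 → posterior Beta(27/4, 31/4)

23/50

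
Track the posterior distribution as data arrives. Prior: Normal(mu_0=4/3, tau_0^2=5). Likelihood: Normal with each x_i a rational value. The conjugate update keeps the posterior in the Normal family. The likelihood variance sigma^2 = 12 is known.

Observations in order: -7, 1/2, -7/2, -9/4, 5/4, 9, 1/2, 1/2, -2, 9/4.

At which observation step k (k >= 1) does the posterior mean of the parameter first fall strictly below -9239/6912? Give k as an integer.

k = 4

obs 1: x=-7 → posterior Normal(-19/17, 60/17)
obs 2: x=1/2 → posterior Normal(-3/4, 30/11)
obs 3: x=-7/2 → posterior Normal(-34/27, 20/9)
obs 4: x=-9/4 → posterior Normal(-181/128, 15/8)
obs 5: x=5/4 → posterior Normal(-39/37, 60/37)
obs 6: x=9 → posterior Normal(1/7, 10/7)
obs 7: x=1/2 → posterior Normal(17/94, 60/47)
obs 8: x=1/2 → posterior Normal(11/52, 15/13)
obs 9: x=-2 → posterior Normal(1/57, 20/19)
obs 10: x=9/4 → posterior Normal(49/248, 30/31)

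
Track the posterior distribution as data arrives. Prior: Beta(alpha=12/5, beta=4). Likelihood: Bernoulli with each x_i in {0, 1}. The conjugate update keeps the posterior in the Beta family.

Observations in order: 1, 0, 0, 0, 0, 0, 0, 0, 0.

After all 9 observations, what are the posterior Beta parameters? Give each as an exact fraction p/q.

alpha=17/5, beta=12

obs 1: x=1 → posterior Beta(17/5, 4)
obs 2: x=0 → posterior Beta(17/5, 5)
obs 3: x=0 → posterior Beta(17/5, 6)
obs 4: x=0 → posterior Beta(17/5, 7)
obs 5: x=0 → posterior Beta(17/5, 8)
obs 6: x=0 → posterior Beta(17/5, 9)
obs 7: x=0 → posterior Beta(17/5, 10)
obs 8: x=0 → posterior Beta(17/5, 11)
obs 9: x=0 → posterior Beta(17/5, 12)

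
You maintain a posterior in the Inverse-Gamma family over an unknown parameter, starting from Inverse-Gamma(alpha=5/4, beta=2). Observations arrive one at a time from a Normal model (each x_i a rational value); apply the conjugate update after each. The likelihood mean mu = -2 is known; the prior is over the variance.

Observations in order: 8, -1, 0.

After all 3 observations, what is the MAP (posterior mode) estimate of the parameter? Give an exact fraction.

218/15

obs 1: x=8 → posterior Inverse-Gamma(7/4, 52)
obs 2: x=-1 → posterior Inverse-Gamma(9/4, 105/2)
obs 3: x=0 → posterior Inverse-Gamma(11/4, 109/2)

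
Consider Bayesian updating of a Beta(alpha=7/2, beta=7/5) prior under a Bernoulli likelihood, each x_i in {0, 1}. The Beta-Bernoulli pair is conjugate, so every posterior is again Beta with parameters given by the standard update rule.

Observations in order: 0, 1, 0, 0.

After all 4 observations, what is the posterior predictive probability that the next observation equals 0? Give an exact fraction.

obs 1: x=0 → posterior Beta(7/2, 12/5)
obs 2: x=1 → posterior Beta(9/2, 12/5)
obs 3: x=0 → posterior Beta(9/2, 17/5)
obs 4: x=0 → posterior Beta(9/2, 22/5)

44/89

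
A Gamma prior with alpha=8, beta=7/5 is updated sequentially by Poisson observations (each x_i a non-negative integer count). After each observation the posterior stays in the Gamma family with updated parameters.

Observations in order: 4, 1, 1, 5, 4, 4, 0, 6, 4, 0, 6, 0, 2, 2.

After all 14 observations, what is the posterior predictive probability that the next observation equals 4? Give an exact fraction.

1664094737080533928743381192713434547694066539221504382181503749422620681994375778745137250921875/10056491254041680014274795673293109346223994651831950160186681877931654216797582214985009218977792

obs 1: x=4 → posterior Gamma(12, 12/5)
obs 2: x=1 → posterior Gamma(13, 17/5)
obs 3: x=1 → posterior Gamma(14, 22/5)
obs 4: x=5 → posterior Gamma(19, 27/5)
obs 5: x=4 → posterior Gamma(23, 32/5)
obs 6: x=4 → posterior Gamma(27, 37/5)
obs 7: x=0 → posterior Gamma(27, 42/5)
obs 8: x=6 → posterior Gamma(33, 47/5)
obs 9: x=4 → posterior Gamma(37, 52/5)
obs 10: x=0 → posterior Gamma(37, 57/5)
obs 11: x=6 → posterior Gamma(43, 62/5)
obs 12: x=0 → posterior Gamma(43, 67/5)
obs 13: x=2 → posterior Gamma(45, 72/5)
obs 14: x=2 → posterior Gamma(47, 77/5)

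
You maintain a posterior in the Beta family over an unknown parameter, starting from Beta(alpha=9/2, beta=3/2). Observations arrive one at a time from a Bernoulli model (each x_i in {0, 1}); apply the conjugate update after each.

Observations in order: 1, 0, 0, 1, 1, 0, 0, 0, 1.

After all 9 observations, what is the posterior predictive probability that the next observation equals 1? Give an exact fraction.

obs 1: x=1 → posterior Beta(11/2, 3/2)
obs 2: x=0 → posterior Beta(11/2, 5/2)
obs 3: x=0 → posterior Beta(11/2, 7/2)
obs 4: x=1 → posterior Beta(13/2, 7/2)
obs 5: x=1 → posterior Beta(15/2, 7/2)
obs 6: x=0 → posterior Beta(15/2, 9/2)
obs 7: x=0 → posterior Beta(15/2, 11/2)
obs 8: x=0 → posterior Beta(15/2, 13/2)
obs 9: x=1 → posterior Beta(17/2, 13/2)

17/30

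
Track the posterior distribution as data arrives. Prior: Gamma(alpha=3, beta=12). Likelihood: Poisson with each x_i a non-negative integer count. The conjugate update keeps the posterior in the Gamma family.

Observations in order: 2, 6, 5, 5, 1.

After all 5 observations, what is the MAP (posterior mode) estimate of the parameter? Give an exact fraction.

obs 1: x=2 → posterior Gamma(5, 13)
obs 2: x=6 → posterior Gamma(11, 14)
obs 3: x=5 → posterior Gamma(16, 15)
obs 4: x=5 → posterior Gamma(21, 16)
obs 5: x=1 → posterior Gamma(22, 17)

21/17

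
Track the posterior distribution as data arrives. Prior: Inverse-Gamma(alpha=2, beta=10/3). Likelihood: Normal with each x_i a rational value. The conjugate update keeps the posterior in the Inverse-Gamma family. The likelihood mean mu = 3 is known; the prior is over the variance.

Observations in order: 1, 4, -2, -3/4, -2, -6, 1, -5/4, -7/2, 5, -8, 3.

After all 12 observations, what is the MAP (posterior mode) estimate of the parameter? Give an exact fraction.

8305/432

obs 1: x=1 → posterior Inverse-Gamma(5/2, 16/3)
obs 2: x=4 → posterior Inverse-Gamma(3, 35/6)
obs 3: x=-2 → posterior Inverse-Gamma(7/2, 55/3)
obs 4: x=-3/4 → posterior Inverse-Gamma(4, 2435/96)
obs 5: x=-2 → posterior Inverse-Gamma(9/2, 3635/96)
obs 6: x=-6 → posterior Inverse-Gamma(5, 7523/96)
obs 7: x=1 → posterior Inverse-Gamma(11/2, 7715/96)
obs 8: x=-5/4 → posterior Inverse-Gamma(6, 4291/48)
obs 9: x=-7/2 → posterior Inverse-Gamma(13/2, 5305/48)
obs 10: x=5 → posterior Inverse-Gamma(7, 5401/48)
obs 11: x=-8 → posterior Inverse-Gamma(15/2, 8305/48)
obs 12: x=3 → posterior Inverse-Gamma(8, 8305/48)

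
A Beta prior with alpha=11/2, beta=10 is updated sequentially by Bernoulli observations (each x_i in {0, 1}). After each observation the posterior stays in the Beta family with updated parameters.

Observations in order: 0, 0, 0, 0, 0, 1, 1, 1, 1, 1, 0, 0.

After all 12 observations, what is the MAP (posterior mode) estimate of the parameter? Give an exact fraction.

19/51

obs 1: x=0 → posterior Beta(11/2, 11)
obs 2: x=0 → posterior Beta(11/2, 12)
obs 3: x=0 → posterior Beta(11/2, 13)
obs 4: x=0 → posterior Beta(11/2, 14)
obs 5: x=0 → posterior Beta(11/2, 15)
obs 6: x=1 → posterior Beta(13/2, 15)
obs 7: x=1 → posterior Beta(15/2, 15)
obs 8: x=1 → posterior Beta(17/2, 15)
obs 9: x=1 → posterior Beta(19/2, 15)
obs 10: x=1 → posterior Beta(21/2, 15)
obs 11: x=0 → posterior Beta(21/2, 16)
obs 12: x=0 → posterior Beta(21/2, 17)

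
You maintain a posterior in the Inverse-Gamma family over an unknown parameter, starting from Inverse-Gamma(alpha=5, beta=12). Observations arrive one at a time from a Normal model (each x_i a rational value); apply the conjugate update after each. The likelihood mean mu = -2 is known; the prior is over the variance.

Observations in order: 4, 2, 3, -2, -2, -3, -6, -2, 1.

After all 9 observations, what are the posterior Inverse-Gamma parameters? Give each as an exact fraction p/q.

alpha=19/2, beta=127/2

obs 1: x=4 → posterior Inverse-Gamma(11/2, 30)
obs 2: x=2 → posterior Inverse-Gamma(6, 38)
obs 3: x=3 → posterior Inverse-Gamma(13/2, 101/2)
obs 4: x=-2 → posterior Inverse-Gamma(7, 101/2)
obs 5: x=-2 → posterior Inverse-Gamma(15/2, 101/2)
obs 6: x=-3 → posterior Inverse-Gamma(8, 51)
obs 7: x=-6 → posterior Inverse-Gamma(17/2, 59)
obs 8: x=-2 → posterior Inverse-Gamma(9, 59)
obs 9: x=1 → posterior Inverse-Gamma(19/2, 127/2)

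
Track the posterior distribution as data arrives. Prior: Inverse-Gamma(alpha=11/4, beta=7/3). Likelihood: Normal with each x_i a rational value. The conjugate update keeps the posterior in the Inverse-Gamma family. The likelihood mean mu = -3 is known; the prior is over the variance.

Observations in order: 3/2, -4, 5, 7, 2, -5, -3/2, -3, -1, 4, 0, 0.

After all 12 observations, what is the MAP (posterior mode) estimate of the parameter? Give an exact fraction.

obs 1: x=3/2 → posterior Inverse-Gamma(13/4, 299/24)
obs 2: x=-4 → posterior Inverse-Gamma(15/4, 311/24)
obs 3: x=5 → posterior Inverse-Gamma(17/4, 1079/24)
obs 4: x=7 → posterior Inverse-Gamma(19/4, 2279/24)
obs 5: x=2 → posterior Inverse-Gamma(21/4, 2579/24)
obs 6: x=-5 → posterior Inverse-Gamma(23/4, 2627/24)
obs 7: x=-3/2 → posterior Inverse-Gamma(25/4, 1327/12)
obs 8: x=-3 → posterior Inverse-Gamma(27/4, 1327/12)
obs 9: x=-1 → posterior Inverse-Gamma(29/4, 1351/12)
obs 10: x=4 → posterior Inverse-Gamma(31/4, 1645/12)
obs 11: x=0 → posterior Inverse-Gamma(33/4, 1699/12)
obs 12: x=0 → posterior Inverse-Gamma(35/4, 1753/12)

1753/117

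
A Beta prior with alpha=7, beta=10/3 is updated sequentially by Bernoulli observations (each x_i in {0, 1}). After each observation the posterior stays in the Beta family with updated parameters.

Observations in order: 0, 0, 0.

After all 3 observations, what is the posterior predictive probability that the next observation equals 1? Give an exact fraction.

obs 1: x=0 → posterior Beta(7, 13/3)
obs 2: x=0 → posterior Beta(7, 16/3)
obs 3: x=0 → posterior Beta(7, 19/3)

21/40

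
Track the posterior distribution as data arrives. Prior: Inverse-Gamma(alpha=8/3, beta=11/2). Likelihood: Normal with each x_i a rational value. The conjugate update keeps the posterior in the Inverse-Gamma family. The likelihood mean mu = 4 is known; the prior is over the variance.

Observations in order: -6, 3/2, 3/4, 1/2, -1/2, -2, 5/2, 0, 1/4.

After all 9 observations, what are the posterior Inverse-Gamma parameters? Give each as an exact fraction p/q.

obs 1: x=-6 → posterior Inverse-Gamma(19/6, 111/2)
obs 2: x=3/2 → posterior Inverse-Gamma(11/3, 469/8)
obs 3: x=3/4 → posterior Inverse-Gamma(25/6, 2045/32)
obs 4: x=1/2 → posterior Inverse-Gamma(14/3, 2241/32)
obs 5: x=-1/2 → posterior Inverse-Gamma(31/6, 2565/32)
obs 6: x=-2 → posterior Inverse-Gamma(17/3, 3141/32)
obs 7: x=5/2 → posterior Inverse-Gamma(37/6, 3177/32)
obs 8: x=0 → posterior Inverse-Gamma(20/3, 3433/32)
obs 9: x=1/4 → posterior Inverse-Gamma(43/6, 1829/16)

alpha=43/6, beta=1829/16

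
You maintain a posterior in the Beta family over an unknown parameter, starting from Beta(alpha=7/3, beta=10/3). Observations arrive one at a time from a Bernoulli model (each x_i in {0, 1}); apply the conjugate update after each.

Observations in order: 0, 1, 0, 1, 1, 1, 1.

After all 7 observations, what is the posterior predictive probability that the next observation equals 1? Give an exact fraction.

11/19

obs 1: x=0 → posterior Beta(7/3, 13/3)
obs 2: x=1 → posterior Beta(10/3, 13/3)
obs 3: x=0 → posterior Beta(10/3, 16/3)
obs 4: x=1 → posterior Beta(13/3, 16/3)
obs 5: x=1 → posterior Beta(16/3, 16/3)
obs 6: x=1 → posterior Beta(19/3, 16/3)
obs 7: x=1 → posterior Beta(22/3, 16/3)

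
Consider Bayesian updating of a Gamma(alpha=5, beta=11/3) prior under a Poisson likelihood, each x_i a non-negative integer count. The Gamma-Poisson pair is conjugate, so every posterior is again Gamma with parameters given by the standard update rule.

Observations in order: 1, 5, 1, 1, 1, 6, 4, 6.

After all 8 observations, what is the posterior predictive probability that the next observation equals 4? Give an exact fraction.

8697050411755370823361968630398623645305633544921875/64498898511895266187698863099105033143850531142238208

obs 1: x=1 → posterior Gamma(6, 14/3)
obs 2: x=5 → posterior Gamma(11, 17/3)
obs 3: x=1 → posterior Gamma(12, 20/3)
obs 4: x=1 → posterior Gamma(13, 23/3)
obs 5: x=1 → posterior Gamma(14, 26/3)
obs 6: x=6 → posterior Gamma(20, 29/3)
obs 7: x=4 → posterior Gamma(24, 32/3)
obs 8: x=6 → posterior Gamma(30, 35/3)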